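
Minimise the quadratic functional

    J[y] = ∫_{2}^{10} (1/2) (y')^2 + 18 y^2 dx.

The Lagrangian is L = (1/2) (y')^2 + 18 y^2.
Compute ∂L/∂y = 36y, ∂L/∂y' = y'.
The Euler-Lagrange equation d/dx(∂L/∂y') − ∂L/∂y = 0 reduces to
    y'' − 36 y = 0.
Its general solution is
    y(x) = A e^(6x) + B e^(−6x),
with A, B fixed by the endpoint conditions.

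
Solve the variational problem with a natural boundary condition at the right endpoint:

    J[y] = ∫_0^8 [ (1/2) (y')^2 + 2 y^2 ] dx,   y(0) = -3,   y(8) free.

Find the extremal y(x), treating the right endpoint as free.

The Lagrangian L = (1/2) (y')^2 + 2 y^2 gives
    ∂L/∂y = 4 y,   ∂L/∂y' = y'.
Euler-Lagrange: y'' − 4 y = 0.
With k = 2, the general solution is
    y(x) = A cosh(2 x) + B sinh(2 x).
Fixed left endpoint y(0) = -3 ⇒ A = -3.
The right endpoint x = 8 is free, so the natural (transversality) condition is ∂L/∂y' |_{x=8} = 0, i.e. y'(8) = 0.
Compute y'(x) = A k sinh(k x) + B k cosh(k x), so
    y'(8) = A k sinh(k·8) + B k cosh(k·8) = 0
    ⇒ B = −A tanh(k·8) = 3 tanh(2·8).
Therefore the extremal is
    y(x) = −3 cosh(2 x) + 3 tanh(2·8) sinh(2 x).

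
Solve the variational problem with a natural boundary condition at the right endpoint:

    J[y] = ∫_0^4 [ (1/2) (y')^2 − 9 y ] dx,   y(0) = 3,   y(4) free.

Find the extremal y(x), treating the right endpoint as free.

The Lagrangian L = (1/2) (y')^2 − 9 y gives
    ∂L/∂y = −9,   ∂L/∂y' = y'.
Euler-Lagrange: d/dx(y') − (−9) = 0, i.e. y'' + 9 = 0, so
    y(x) = −(9/2) x^2 + C1 x + C2.
Fixed left endpoint y(0) = 3 ⇒ C2 = 3.
The right endpoint x = 4 is free, so the natural (transversality) condition is ∂L/∂y' |_{x=4} = 0, i.e. y'(4) = 0.
Compute y'(x) = −9 x + C1, so y'(4) = −36 + C1 = 0 ⇒ C1 = 36.
Therefore the extremal is
    y(x) = −(9/2) x^2 + 36 x + 3.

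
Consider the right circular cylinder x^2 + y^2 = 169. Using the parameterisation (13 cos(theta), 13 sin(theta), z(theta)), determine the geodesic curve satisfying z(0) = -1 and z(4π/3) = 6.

Parameterise the cylinder of radius R = 13 as
    r(θ) = (13 cos θ, 13 sin θ, z(θ)).
The arc-length element is
    ds = sqrt(169 + (dz/dθ)^2) dθ,
so the Lagrangian is L = sqrt(169 + z'^2).
L depends on z' only, not on z or θ, so ∂L/∂z = 0 and
    ∂L/∂z' = z' / sqrt(169 + z'^2).
The Euler-Lagrange equation gives
    d/dθ( z' / sqrt(169 + z'^2) ) = 0,
so z' is constant. Integrating once:
    z(θ) = a θ + b,
a helix on the cylinder (a straight line when the cylinder is unrolled). The constants a, b are determined by the endpoint conditions.
With endpoint conditions z(0) = -1 and z(4π/3) = 6: from z(0) = b we get b = -1, and a·4π/3 + -1 = 6 gives a = 21/(4π), so
    z(θ) = (21/(4π)) θ − 1.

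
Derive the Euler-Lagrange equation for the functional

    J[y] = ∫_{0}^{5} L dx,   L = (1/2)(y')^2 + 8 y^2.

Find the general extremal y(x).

The Lagrangian is L = (1/2)(y')^2 + 8 y^2.
∂L/∂y = 16y.
∂L/∂y' = y'.
The Euler-Lagrange equation d/dx(∂L/∂y') − ∂L/∂y = 0 becomes:
    y'' - 16 y = 0
General solution: y(x) = A e^(4x) + B e^(-4x), where A and B are arbitrary constants fixed by the endpoint conditions.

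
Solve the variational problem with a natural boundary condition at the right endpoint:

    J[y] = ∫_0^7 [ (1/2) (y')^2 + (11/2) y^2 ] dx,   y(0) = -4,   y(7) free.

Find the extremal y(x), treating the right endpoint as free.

The Lagrangian L = (1/2) (y')^2 + (11/2) y^2 gives
    ∂L/∂y = 11 y,   ∂L/∂y' = y'.
Euler-Lagrange: y'' − 11 y = 0.
With k = sqrt(11), the general solution is
    y(x) = A cosh(sqrt(11) x) + B sinh(sqrt(11) x).
Fixed left endpoint y(0) = -4 ⇒ A = -4.
The right endpoint x = 7 is free, so the natural (transversality) condition is ∂L/∂y' |_{x=7} = 0, i.e. y'(7) = 0.
Compute y'(x) = A k sinh(k x) + B k cosh(k x), so
    y'(7) = A k sinh(k·7) + B k cosh(k·7) = 0
    ⇒ B = −A tanh(k·7) = 4 tanh(sqrt(11)·7).
Therefore the extremal is
    y(x) = −4 cosh(sqrt(11) x) + 4 tanh(sqrt(11)·7) sinh(sqrt(11) x).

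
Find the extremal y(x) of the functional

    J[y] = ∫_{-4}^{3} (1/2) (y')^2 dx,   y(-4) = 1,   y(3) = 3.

The Lagrangian is L = (1/2) (y')^2.
Compute ∂L/∂y = 0, ∂L/∂y' = y'.
The Euler-Lagrange equation d/dx(∂L/∂y') − ∂L/∂y = 0 reduces to
    y'' = 0.
Its general solution is
    y(x) = A x + B,
with A, B fixed by the endpoint conditions.
Applying the endpoint conditions y(-4) = 1 and y(3) = 3: solve A·-4 + B = 1 and A·3 + B = 3. Subtracting gives A(3 − -4) = 3 − 1, so A = 2/7, and B = 1 − A·-4 = 15/7. Therefore
    y(x) = (2/7) x + 15/7.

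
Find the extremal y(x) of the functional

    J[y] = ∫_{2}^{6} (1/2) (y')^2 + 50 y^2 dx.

The Lagrangian is L = (1/2) (y')^2 + 50 y^2.
Compute ∂L/∂y = 100y, ∂L/∂y' = y'.
The Euler-Lagrange equation d/dx(∂L/∂y') − ∂L/∂y = 0 reduces to
    y'' − 100 y = 0.
Its general solution is
    y(x) = A e^(10x) + B e^(−10x),
with A, B fixed by the endpoint conditions.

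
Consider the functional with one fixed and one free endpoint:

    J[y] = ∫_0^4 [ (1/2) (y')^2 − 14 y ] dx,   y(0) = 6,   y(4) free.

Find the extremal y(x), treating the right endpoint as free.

The Lagrangian L = (1/2) (y')^2 − 14 y gives
    ∂L/∂y = −14,   ∂L/∂y' = y'.
Euler-Lagrange: d/dx(y') − (−14) = 0, i.e. y'' + 14 = 0, so
    y(x) = −(14/2) x^2 + C1 x + C2.
Fixed left endpoint y(0) = 6 ⇒ C2 = 6.
The right endpoint x = 4 is free, so the natural (transversality) condition is ∂L/∂y' |_{x=4} = 0, i.e. y'(4) = 0.
Compute y'(x) = −14 x + C1, so y'(4) = −56 + C1 = 0 ⇒ C1 = 56.
Therefore the extremal is
    y(x) = −7 x^2 + 56 x + 6.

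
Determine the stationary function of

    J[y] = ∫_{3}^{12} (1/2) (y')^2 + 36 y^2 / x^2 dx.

The Lagrangian is L = (1/2) (y')^2 + 36 y^2 / x^2.
Compute ∂L/∂y = 72y/x^2, ∂L/∂y' = y'.
The Euler-Lagrange equation d/dx(∂L/∂y') − ∂L/∂y = 0 reduces to
    y'' − 72/x^2 · y = 0  (x > 0).
Its general solution is
    y(x) = A x^9 + B x^(-8),
with A, B fixed by the endpoint conditions.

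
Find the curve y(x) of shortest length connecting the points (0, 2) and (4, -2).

Arc-length functional: J[y] = ∫ sqrt(1 + (y')^2) dx.
Lagrangian L = sqrt(1 + (y')^2) has no explicit y dependence, so ∂L/∂y = 0 and the Euler-Lagrange equation gives
    d/dx( y' / sqrt(1 + (y')^2) ) = 0  ⇒  y' / sqrt(1 + (y')^2) = const.
Hence y' is constant, so y(x) is affine.
Fitting the endpoints (0, 2) and (4, -2):
    slope m = ((-2) − 2) / (4 − 0) = -1,
    intercept c = 2 − m·0 = 2.
Extremal: y(x) = -x + 2.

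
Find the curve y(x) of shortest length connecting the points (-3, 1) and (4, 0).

Arc-length functional: J[y] = ∫ sqrt(1 + (y')^2) dx.
Lagrangian L = sqrt(1 + (y')^2) has no explicit y dependence, so ∂L/∂y = 0 and the Euler-Lagrange equation gives
    d/dx( y' / sqrt(1 + (y')^2) ) = 0  ⇒  y' / sqrt(1 + (y')^2) = const.
Hence y' is constant, so y(x) is affine.
Fitting the endpoints (-3, 1) and (4, 0):
    slope m = (0 − 1) / (4 − (-3)) = -1/7,
    intercept c = 1 − m·(-3) = 4/7.
Extremal: y(x) = (-1/7) x + 4/7.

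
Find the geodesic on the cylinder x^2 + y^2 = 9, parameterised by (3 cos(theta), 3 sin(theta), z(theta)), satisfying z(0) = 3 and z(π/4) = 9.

Parameterise the cylinder of radius R = 3 as
    r(θ) = (3 cos θ, 3 sin θ, z(θ)).
The arc-length element is
    ds = sqrt(9 + (dz/dθ)^2) dθ,
so the Lagrangian is L = sqrt(9 + z'^2).
L depends on z' only, not on z or θ, so ∂L/∂z = 0 and
    ∂L/∂z' = z' / sqrt(9 + z'^2).
The Euler-Lagrange equation gives
    d/dθ( z' / sqrt(9 + z'^2) ) = 0,
so z' is constant. Integrating once:
    z(θ) = a θ + b,
a helix on the cylinder (a straight line when the cylinder is unrolled). The constants a, b are determined by the endpoint conditions.
With endpoint conditions z(0) = 3 and z(π/4) = 9: from z(0) = b we get b = 3, and a·π/4 + 3 = 9 gives a = 24/π, so
    z(θ) = (24/π) θ + 3.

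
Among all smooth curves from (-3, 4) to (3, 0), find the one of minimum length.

Arc-length functional: J[y] = ∫ sqrt(1 + (y')^2) dx.
Lagrangian L = sqrt(1 + (y')^2) has no explicit y dependence, so ∂L/∂y = 0 and the Euler-Lagrange equation gives
    d/dx( y' / sqrt(1 + (y')^2) ) = 0  ⇒  y' / sqrt(1 + (y')^2) = const.
Hence y' is constant, so y(x) is affine.
Fitting the endpoints (-3, 4) and (3, 0):
    slope m = (0 − 4) / (3 − (-3)) = -2/3,
    intercept c = 4 − m·(-3) = 2.
Extremal: y(x) = (-2/3) x + 2.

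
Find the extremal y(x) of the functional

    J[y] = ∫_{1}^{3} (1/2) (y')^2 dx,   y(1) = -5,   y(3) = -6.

The Lagrangian is L = (1/2) (y')^2.
Compute ∂L/∂y = 0, ∂L/∂y' = y'.
The Euler-Lagrange equation d/dx(∂L/∂y') − ∂L/∂y = 0 reduces to
    y'' = 0.
Its general solution is
    y(x) = A x + B,
with A, B fixed by the endpoint conditions.
Applying the endpoint conditions y(1) = -5 and y(3) = -6: solve A·1 + B = -5 and A·3 + B = -6. Subtracting gives A(3 − 1) = -6 − -5, so A = -1/2, and B = -5 − A·1 = -9/2. Therefore
    y(x) = (-1/2) x - 9/2.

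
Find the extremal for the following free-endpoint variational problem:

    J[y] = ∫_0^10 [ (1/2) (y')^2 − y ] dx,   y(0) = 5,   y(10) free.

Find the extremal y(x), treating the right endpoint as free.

The Lagrangian L = (1/2) (y')^2 − y gives
    ∂L/∂y = −1,   ∂L/∂y' = y'.
Euler-Lagrange: d/dx(y') − (−1) = 0, i.e. y'' + 1 = 0, so
    y(x) = −(1/2) x^2 + C1 x + C2.
Fixed left endpoint y(0) = 5 ⇒ C2 = 5.
The right endpoint x = 10 is free, so the natural (transversality) condition is ∂L/∂y' |_{x=10} = 0, i.e. y'(10) = 0.
Compute y'(x) = −1 x + C1, so y'(10) = −10 + C1 = 0 ⇒ C1 = 10.
Therefore the extremal is
    y(x) = −x^2/2 + 10 x + 5.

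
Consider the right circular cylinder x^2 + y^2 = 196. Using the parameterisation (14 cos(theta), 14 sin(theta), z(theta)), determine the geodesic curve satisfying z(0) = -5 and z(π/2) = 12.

Parameterise the cylinder of radius R = 14 as
    r(θ) = (14 cos θ, 14 sin θ, z(θ)).
The arc-length element is
    ds = sqrt(196 + (dz/dθ)^2) dθ,
so the Lagrangian is L = sqrt(196 + z'^2).
L depends on z' only, not on z or θ, so ∂L/∂z = 0 and
    ∂L/∂z' = z' / sqrt(196 + z'^2).
The Euler-Lagrange equation gives
    d/dθ( z' / sqrt(196 + z'^2) ) = 0,
so z' is constant. Integrating once:
    z(θ) = a θ + b,
a helix on the cylinder (a straight line when the cylinder is unrolled). The constants a, b are determined by the endpoint conditions.
With endpoint conditions z(0) = -5 and z(π/2) = 12: from z(0) = b we get b = -5, and a·π/2 + -5 = 12 gives a = 34/π, so
    z(θ) = (34/π) θ − 5.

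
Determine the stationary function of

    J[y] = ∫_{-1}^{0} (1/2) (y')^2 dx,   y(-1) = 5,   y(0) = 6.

The Lagrangian is L = (1/2) (y')^2.
Compute ∂L/∂y = 0, ∂L/∂y' = y'.
The Euler-Lagrange equation d/dx(∂L/∂y') − ∂L/∂y = 0 reduces to
    y'' = 0.
Its general solution is
    y(x) = A x + B,
with A, B fixed by the endpoint conditions.
Applying the endpoint conditions y(-1) = 5 and y(0) = 6: solve A·-1 + B = 5 and A·0 + B = 6. Subtracting gives A(0 − -1) = 6 − 5, so A = 1, and B = 5 − A·-1 = 6. Therefore
    y(x) = x + 6.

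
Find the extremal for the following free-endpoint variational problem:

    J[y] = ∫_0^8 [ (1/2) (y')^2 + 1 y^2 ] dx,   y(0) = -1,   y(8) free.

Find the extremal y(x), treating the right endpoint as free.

The Lagrangian L = (1/2) (y')^2 + 1 y^2 gives
    ∂L/∂y = 2 y,   ∂L/∂y' = y'.
Euler-Lagrange: y'' − 2 y = 0.
With k = sqrt(2), the general solution is
    y(x) = A cosh(sqrt(2) x) + B sinh(sqrt(2) x).
Fixed left endpoint y(0) = -1 ⇒ A = -1.
The right endpoint x = 8 is free, so the natural (transversality) condition is ∂L/∂y' |_{x=8} = 0, i.e. y'(8) = 0.
Compute y'(x) = A k sinh(k x) + B k cosh(k x), so
    y'(8) = A k sinh(k·8) + B k cosh(k·8) = 0
    ⇒ B = −A tanh(k·8) = tanh(sqrt(2)·8).
Therefore the extremal is
    y(x) = −cosh(sqrt(2) x) + tanh(sqrt(2)·8) sinh(sqrt(2) x).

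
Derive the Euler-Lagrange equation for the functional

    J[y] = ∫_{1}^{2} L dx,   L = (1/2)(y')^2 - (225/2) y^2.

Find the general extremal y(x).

The Lagrangian is L = (1/2)(y')^2 - (225/2) y^2.
∂L/∂y = -225y.
∂L/∂y' = y'.
The Euler-Lagrange equation d/dx(∂L/∂y') − ∂L/∂y = 0 becomes:
    y'' + 225 y = 0
General solution: y(x) = A sin(15x) + B cos(15x), where A and B are arbitrary constants fixed by the endpoint conditions.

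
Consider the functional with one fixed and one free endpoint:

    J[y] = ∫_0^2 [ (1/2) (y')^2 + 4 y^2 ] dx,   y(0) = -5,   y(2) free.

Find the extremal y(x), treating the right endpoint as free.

The Lagrangian L = (1/2) (y')^2 + 4 y^2 gives
    ∂L/∂y = 8 y,   ∂L/∂y' = y'.
Euler-Lagrange: y'' − 8 y = 0.
With k = sqrt(8), the general solution is
    y(x) = A cosh(sqrt(8) x) + B sinh(sqrt(8) x).
Fixed left endpoint y(0) = -5 ⇒ A = -5.
The right endpoint x = 2 is free, so the natural (transversality) condition is ∂L/∂y' |_{x=2} = 0, i.e. y'(2) = 0.
Compute y'(x) = A k sinh(k x) + B k cosh(k x), so
    y'(2) = A k sinh(k·2) + B k cosh(k·2) = 0
    ⇒ B = −A tanh(k·2) = 5 tanh(sqrt(8)·2).
Therefore the extremal is
    y(x) = −5 cosh(sqrt(8) x) + 5 tanh(sqrt(8)·2) sinh(sqrt(8) x).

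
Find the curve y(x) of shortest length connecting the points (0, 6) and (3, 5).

Arc-length functional: J[y] = ∫ sqrt(1 + (y')^2) dx.
Lagrangian L = sqrt(1 + (y')^2) has no explicit y dependence, so ∂L/∂y = 0 and the Euler-Lagrange equation gives
    d/dx( y' / sqrt(1 + (y')^2) ) = 0  ⇒  y' / sqrt(1 + (y')^2) = const.
Hence y' is constant, so y(x) is affine.
Fitting the endpoints (0, 6) and (3, 5):
    slope m = (5 − 6) / (3 − 0) = -1/3,
    intercept c = 6 − m·0 = 6.
Extremal: y(x) = (-1/3) x + 6.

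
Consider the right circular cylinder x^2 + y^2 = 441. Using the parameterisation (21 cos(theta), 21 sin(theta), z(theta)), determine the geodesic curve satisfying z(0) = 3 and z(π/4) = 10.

Parameterise the cylinder of radius R = 21 as
    r(θ) = (21 cos θ, 21 sin θ, z(θ)).
The arc-length element is
    ds = sqrt(441 + (dz/dθ)^2) dθ,
so the Lagrangian is L = sqrt(441 + z'^2).
L depends on z' only, not on z or θ, so ∂L/∂z = 0 and
    ∂L/∂z' = z' / sqrt(441 + z'^2).
The Euler-Lagrange equation gives
    d/dθ( z' / sqrt(441 + z'^2) ) = 0,
so z' is constant. Integrating once:
    z(θ) = a θ + b,
a helix on the cylinder (a straight line when the cylinder is unrolled). The constants a, b are determined by the endpoint conditions.
With endpoint conditions z(0) = 3 and z(π/4) = 10: from z(0) = b we get b = 3, and a·π/4 + 3 = 10 gives a = 28/π, so
    z(θ) = (28/π) θ + 3.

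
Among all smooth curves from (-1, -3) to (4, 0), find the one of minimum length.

Arc-length functional: J[y] = ∫ sqrt(1 + (y')^2) dx.
Lagrangian L = sqrt(1 + (y')^2) has no explicit y dependence, so ∂L/∂y = 0 and the Euler-Lagrange equation gives
    d/dx( y' / sqrt(1 + (y')^2) ) = 0  ⇒  y' / sqrt(1 + (y')^2) = const.
Hence y' is constant, so y(x) is affine.
Fitting the endpoints (-1, -3) and (4, 0):
    slope m = (0 − (-3)) / (4 − (-1)) = 3/5,
    intercept c = (-3) − m·(-1) = -12/5.
Extremal: y(x) = (3/5) x - 12/5.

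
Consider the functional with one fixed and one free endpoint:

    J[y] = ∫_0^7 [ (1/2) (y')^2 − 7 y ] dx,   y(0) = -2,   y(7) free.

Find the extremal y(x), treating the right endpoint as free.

The Lagrangian L = (1/2) (y')^2 − 7 y gives
    ∂L/∂y = −7,   ∂L/∂y' = y'.
Euler-Lagrange: d/dx(y') − (−7) = 0, i.e. y'' + 7 = 0, so
    y(x) = −(7/2) x^2 + C1 x + C2.
Fixed left endpoint y(0) = -2 ⇒ C2 = -2.
The right endpoint x = 7 is free, so the natural (transversality) condition is ∂L/∂y' |_{x=7} = 0, i.e. y'(7) = 0.
Compute y'(x) = −7 x + C1, so y'(7) = −49 + C1 = 0 ⇒ C1 = 49.
Therefore the extremal is
    y(x) = −(7/2) x^2 + 49 x − 2.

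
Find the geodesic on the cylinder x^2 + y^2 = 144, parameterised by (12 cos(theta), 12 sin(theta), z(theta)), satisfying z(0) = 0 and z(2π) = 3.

Parameterise the cylinder of radius R = 12 as
    r(θ) = (12 cos θ, 12 sin θ, z(θ)).
The arc-length element is
    ds = sqrt(144 + (dz/dθ)^2) dθ,
so the Lagrangian is L = sqrt(144 + z'^2).
L depends on z' only, not on z or θ, so ∂L/∂z = 0 and
    ∂L/∂z' = z' / sqrt(144 + z'^2).
The Euler-Lagrange equation gives
    d/dθ( z' / sqrt(144 + z'^2) ) = 0,
so z' is constant. Integrating once:
    z(θ) = a θ + b,
a helix on the cylinder (a straight line when the cylinder is unrolled). The constants a, b are determined by the endpoint conditions.
With endpoint conditions z(0) = 0 and z(2π) = 3: from z(0) = b we get b = 0, and a·2π + 0 = 3 gives a = 3/(2π), so
    z(θ) = (3/(2π)) θ.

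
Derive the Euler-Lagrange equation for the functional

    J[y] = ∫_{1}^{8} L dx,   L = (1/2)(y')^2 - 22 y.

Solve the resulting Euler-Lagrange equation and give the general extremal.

The Lagrangian is L = (1/2)(y')^2 - 22 y.
∂L/∂y = -22.
∂L/∂y' = y'.
The Euler-Lagrange equation d/dx(∂L/∂y') − ∂L/∂y = 0 becomes:
    y'' + 22 = 0
General solution: y(x) = -11 x^2 + A x + B, where A and B are arbitrary constants fixed by the endpoint conditions.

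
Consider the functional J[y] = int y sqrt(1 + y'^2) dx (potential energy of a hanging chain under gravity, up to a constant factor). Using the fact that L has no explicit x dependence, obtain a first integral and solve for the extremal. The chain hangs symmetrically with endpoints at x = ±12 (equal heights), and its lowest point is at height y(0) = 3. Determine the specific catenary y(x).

The Lagrangian L(y, y') = y sqrt(1 + y'^2) has no explicit x dependence, so the Beltrami identity applies:
    L − y' ∂L/∂y' = C.
Compute ∂L/∂y' = y · y' / sqrt(1 + y'^2). Then
    L − y' ∂L/∂y'
    = y sqrt(1 + y'^2) − y · y'^2 / sqrt(1 + y'^2)
    = y (1 + y'^2 − y'^2) / sqrt(1 + y'^2)
    = y / sqrt(1 + y'^2) = C.
Squaring gives y^2 = C^2 (1 + y'^2), i.e.
    y'^2 = y^2 / C^2 − 1.
Separating variables,
    dy / sqrt(y^2 − C^2) = dx / C,
and integrating gives arccosh(y / C) = (x − a)/C, so
    y(x) = C cosh((x − a)/C),
the catenary. The constants C and a are fixed by the two endpoint conditions (and, for the hanging-chain problem, the length constraint selects C).
Now fit the given data. The endpoints x = ±12 are symmetric at equal height, so the catenary is even about its minimum: a = 0 and y(x) = C cosh(x/C). The lowest point is y(0) = C cosh(0) = C, and we are told y(0) = 3, so C = 3. Therefore
    y(x) = 3 cosh(x/3),
and at the endpoints
    y(±12) = 3 cosh(12/3).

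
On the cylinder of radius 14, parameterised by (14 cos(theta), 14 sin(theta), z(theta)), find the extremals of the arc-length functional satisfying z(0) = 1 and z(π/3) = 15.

Parameterise the cylinder of radius R = 14 as
    r(θ) = (14 cos θ, 14 sin θ, z(θ)).
The arc-length element is
    ds = sqrt(196 + (dz/dθ)^2) dθ,
so the Lagrangian is L = sqrt(196 + z'^2).
L depends on z' only, not on z or θ, so ∂L/∂z = 0 and
    ∂L/∂z' = z' / sqrt(196 + z'^2).
The Euler-Lagrange equation gives
    d/dθ( z' / sqrt(196 + z'^2) ) = 0,
so z' is constant. Integrating once:
    z(θ) = a θ + b,
a helix on the cylinder (a straight line when the cylinder is unrolled). The constants a, b are determined by the endpoint conditions.
With endpoint conditions z(0) = 1 and z(π/3) = 15: from z(0) = b we get b = 1, and a·π/3 + 1 = 15 gives a = 42/π, so
    z(θ) = (42/π) θ + 1.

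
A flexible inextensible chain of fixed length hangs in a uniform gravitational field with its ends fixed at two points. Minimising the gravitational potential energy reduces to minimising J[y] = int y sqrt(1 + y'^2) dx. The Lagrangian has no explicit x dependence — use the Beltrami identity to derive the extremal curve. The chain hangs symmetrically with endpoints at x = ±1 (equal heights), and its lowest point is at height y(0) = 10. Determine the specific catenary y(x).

The Lagrangian L(y, y') = y sqrt(1 + y'^2) has no explicit x dependence, so the Beltrami identity applies:
    L − y' ∂L/∂y' = C.
Compute ∂L/∂y' = y · y' / sqrt(1 + y'^2). Then
    L − y' ∂L/∂y'
    = y sqrt(1 + y'^2) − y · y'^2 / sqrt(1 + y'^2)
    = y (1 + y'^2 − y'^2) / sqrt(1 + y'^2)
    = y / sqrt(1 + y'^2) = C.
Squaring gives y^2 = C^2 (1 + y'^2), i.e.
    y'^2 = y^2 / C^2 − 1.
Separating variables,
    dy / sqrt(y^2 − C^2) = dx / C,
and integrating gives arccosh(y / C) = (x − a)/C, so
    y(x) = C cosh((x − a)/C),
the catenary. The constants C and a are fixed by the two endpoint conditions (and, for the hanging-chain problem, the length constraint selects C).
Now fit the given data. The endpoints x = ±1 are symmetric at equal height, so the catenary is even about its minimum: a = 0 and y(x) = C cosh(x/C). The lowest point is y(0) = C cosh(0) = C, and we are told y(0) = 10, so C = 10. Therefore
    y(x) = 10 cosh(x/10),
and at the endpoints
    y(±1) = 10 cosh(1/10).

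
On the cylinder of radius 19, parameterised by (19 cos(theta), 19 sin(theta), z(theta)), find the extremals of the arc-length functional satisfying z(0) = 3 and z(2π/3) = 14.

Parameterise the cylinder of radius R = 19 as
    r(θ) = (19 cos θ, 19 sin θ, z(θ)).
The arc-length element is
    ds = sqrt(361 + (dz/dθ)^2) dθ,
so the Lagrangian is L = sqrt(361 + z'^2).
L depends on z' only, not on z or θ, so ∂L/∂z = 0 and
    ∂L/∂z' = z' / sqrt(361 + z'^2).
The Euler-Lagrange equation gives
    d/dθ( z' / sqrt(361 + z'^2) ) = 0,
so z' is constant. Integrating once:
    z(θ) = a θ + b,
a helix on the cylinder (a straight line when the cylinder is unrolled). The constants a, b are determined by the endpoint conditions.
With endpoint conditions z(0) = 3 and z(2π/3) = 14: from z(0) = b we get b = 3, and a·2π/3 + 3 = 14 gives a = 33/(2π), so
    z(θ) = (33/(2π)) θ + 3.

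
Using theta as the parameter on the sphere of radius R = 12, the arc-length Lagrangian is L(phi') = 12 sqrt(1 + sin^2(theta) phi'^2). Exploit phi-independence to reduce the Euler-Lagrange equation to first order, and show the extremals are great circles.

On the sphere of radius R = 12 with spherical coordinates (θ, φ), the induced metric is
    ds^2 = 144(dθ^2 + sin^2(θ) dφ^2).
Parameterise by θ; the arc-length functional is
    J[φ] = ∫ 12 sqrt(1 + sin^2(θ) (dφ/dθ)^2) dθ,
so L = 12 sqrt(1 + sin^2(θ) φ'^2). Compute
    ∂L/∂φ = 0  (L has no explicit φ dependence),
    ∂L/∂φ' = 12 sin^2(θ) φ' / sqrt(1 + sin^2(θ) φ'^2).
Since ∂L/∂φ = 0, the Euler-Lagrange equation
    d/dθ(∂L/∂φ') − ∂L/∂φ = 0
reduces to d/dθ(∂L/∂φ') = 0, i.e. the momentum conjugate to φ is conserved:
    12 sin^2(θ) φ' / sqrt(1 + sin^2(θ) φ'^2) = C.
The overall factor of 12 is constant, so dividing through gives Clairaut's relation sin^2(θ) φ' / sqrt(1 + sin^2(θ) φ'^2) = C' (with C' = C/12). Solving for φ' and integrating gives the great-circle family
    cot(θ) = A cos(φ − φ_0),
i.e. the intersection of the sphere with a plane through the origin. The two constants A and φ_0 (equivalently C and one phase) are fixed by the two endpoint conditions.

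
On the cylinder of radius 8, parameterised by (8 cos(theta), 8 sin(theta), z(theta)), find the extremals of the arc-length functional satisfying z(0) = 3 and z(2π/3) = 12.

Parameterise the cylinder of radius R = 8 as
    r(θ) = (8 cos θ, 8 sin θ, z(θ)).
The arc-length element is
    ds = sqrt(64 + (dz/dθ)^2) dθ,
so the Lagrangian is L = sqrt(64 + z'^2).
L depends on z' only, not on z or θ, so ∂L/∂z = 0 and
    ∂L/∂z' = z' / sqrt(64 + z'^2).
The Euler-Lagrange equation gives
    d/dθ( z' / sqrt(64 + z'^2) ) = 0,
so z' is constant. Integrating once:
    z(θ) = a θ + b,
a helix on the cylinder (a straight line when the cylinder is unrolled). The constants a, b are determined by the endpoint conditions.
With endpoint conditions z(0) = 3 and z(2π/3) = 12: from z(0) = b we get b = 3, and a·2π/3 + 3 = 12 gives a = 27/(2π), so
    z(θ) = (27/(2π)) θ + 3.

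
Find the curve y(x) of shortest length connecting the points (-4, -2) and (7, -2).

Arc-length functional: J[y] = ∫ sqrt(1 + (y')^2) dx.
Lagrangian L = sqrt(1 + (y')^2) has no explicit y dependence, so ∂L/∂y = 0 and the Euler-Lagrange equation gives
    d/dx( y' / sqrt(1 + (y')^2) ) = 0  ⇒  y' / sqrt(1 + (y')^2) = const.
Hence y' is constant, so y(x) is affine.
Fitting the endpoints (-4, -2) and (7, -2):
    slope m = ((-2) − (-2)) / (7 − (-4)) = 0,
    intercept c = (-2) − m·(-4) = -2.
Extremal: y(x) = -2.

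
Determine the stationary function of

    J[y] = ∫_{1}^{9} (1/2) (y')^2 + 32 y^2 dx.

The Lagrangian is L = (1/2) (y')^2 + 32 y^2.
Compute ∂L/∂y = 64y, ∂L/∂y' = y'.
The Euler-Lagrange equation d/dx(∂L/∂y') − ∂L/∂y = 0 reduces to
    y'' − 64 y = 0.
Its general solution is
    y(x) = A e^(8x) + B e^(−8x),
with A, B fixed by the endpoint conditions.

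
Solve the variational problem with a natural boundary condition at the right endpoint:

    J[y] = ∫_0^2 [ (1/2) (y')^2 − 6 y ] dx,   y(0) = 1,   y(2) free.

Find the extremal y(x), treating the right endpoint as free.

The Lagrangian L = (1/2) (y')^2 − 6 y gives
    ∂L/∂y = −6,   ∂L/∂y' = y'.
Euler-Lagrange: d/dx(y') − (−6) = 0, i.e. y'' + 6 = 0, so
    y(x) = −(6/2) x^2 + C1 x + C2.
Fixed left endpoint y(0) = 1 ⇒ C2 = 1.
The right endpoint x = 2 is free, so the natural (transversality) condition is ∂L/∂y' |_{x=2} = 0, i.e. y'(2) = 0.
Compute y'(x) = −6 x + C1, so y'(2) = −12 + C1 = 0 ⇒ C1 = 12.
Therefore the extremal is
    y(x) = −3 x^2 + 12 x + 1.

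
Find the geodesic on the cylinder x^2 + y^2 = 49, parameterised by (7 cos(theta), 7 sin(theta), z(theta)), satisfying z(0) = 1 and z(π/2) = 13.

Parameterise the cylinder of radius R = 7 as
    r(θ) = (7 cos θ, 7 sin θ, z(θ)).
The arc-length element is
    ds = sqrt(49 + (dz/dθ)^2) dθ,
so the Lagrangian is L = sqrt(49 + z'^2).
L depends on z' only, not on z or θ, so ∂L/∂z = 0 and
    ∂L/∂z' = z' / sqrt(49 + z'^2).
The Euler-Lagrange equation gives
    d/dθ( z' / sqrt(49 + z'^2) ) = 0,
so z' is constant. Integrating once:
    z(θ) = a θ + b,
a helix on the cylinder (a straight line when the cylinder is unrolled). The constants a, b are determined by the endpoint conditions.
With endpoint conditions z(0) = 1 and z(π/2) = 13: from z(0) = b we get b = 1, and a·π/2 + 1 = 13 gives a = 24/π, so
    z(θ) = (24/π) θ + 1.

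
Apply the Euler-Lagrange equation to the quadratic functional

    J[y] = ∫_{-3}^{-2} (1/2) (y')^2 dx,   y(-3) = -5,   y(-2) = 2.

The Lagrangian is L = (1/2) (y')^2.
Compute ∂L/∂y = 0, ∂L/∂y' = y'.
The Euler-Lagrange equation d/dx(∂L/∂y') − ∂L/∂y = 0 reduces to
    y'' = 0.
Its general solution is
    y(x) = A x + B,
with A, B fixed by the endpoint conditions.
Applying the endpoint conditions y(-3) = -5 and y(-2) = 2: solve A·-3 + B = -5 and A·-2 + B = 2. Subtracting gives A(-2 − -3) = 2 − -5, so A = 7, and B = -5 − A·-3 = 16. Therefore
    y(x) = 7 x + 16.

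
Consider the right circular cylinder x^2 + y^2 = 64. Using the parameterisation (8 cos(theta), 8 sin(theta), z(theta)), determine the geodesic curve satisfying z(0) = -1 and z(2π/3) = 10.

Parameterise the cylinder of radius R = 8 as
    r(θ) = (8 cos θ, 8 sin θ, z(θ)).
The arc-length element is
    ds = sqrt(64 + (dz/dθ)^2) dθ,
so the Lagrangian is L = sqrt(64 + z'^2).
L depends on z' only, not on z or θ, so ∂L/∂z = 0 and
    ∂L/∂z' = z' / sqrt(64 + z'^2).
The Euler-Lagrange equation gives
    d/dθ( z' / sqrt(64 + z'^2) ) = 0,
so z' is constant. Integrating once:
    z(θ) = a θ + b,
a helix on the cylinder (a straight line when the cylinder is unrolled). The constants a, b are determined by the endpoint conditions.
With endpoint conditions z(0) = -1 and z(2π/3) = 10: from z(0) = b we get b = -1, and a·2π/3 + -1 = 10 gives a = 33/(2π), so
    z(θ) = (33/(2π)) θ − 1.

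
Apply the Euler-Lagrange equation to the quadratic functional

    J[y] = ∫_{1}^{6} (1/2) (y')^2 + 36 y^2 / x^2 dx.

The Lagrangian is L = (1/2) (y')^2 + 36 y^2 / x^2.
Compute ∂L/∂y = 72y/x^2, ∂L/∂y' = y'.
The Euler-Lagrange equation d/dx(∂L/∂y') − ∂L/∂y = 0 reduces to
    y'' − 72/x^2 · y = 0  (x > 0).
Its general solution is
    y(x) = A x^9 + B x^(-8),
with A, B fixed by the endpoint conditions.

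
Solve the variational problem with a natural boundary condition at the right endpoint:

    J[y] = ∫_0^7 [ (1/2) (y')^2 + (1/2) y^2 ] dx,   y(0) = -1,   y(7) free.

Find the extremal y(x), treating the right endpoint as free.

The Lagrangian L = (1/2) (y')^2 + (1/2) y^2 gives
    ∂L/∂y = 1 y,   ∂L/∂y' = y'.
Euler-Lagrange: y'' − y = 0.
With k = 1, the general solution is
    y(x) = A cosh(x) + B sinh(x).
Fixed left endpoint y(0) = -1 ⇒ A = -1.
The right endpoint x = 7 is free, so the natural (transversality) condition is ∂L/∂y' |_{x=7} = 0, i.e. y'(7) = 0.
Compute y'(x) = A k sinh(k x) + B k cosh(k x), so
    y'(7) = A k sinh(k·7) + B k cosh(k·7) = 0
    ⇒ B = −A tanh(k·7) = tanh(1·7).
Therefore the extremal is
    y(x) = −cosh(1 x) + tanh(1·7) sinh(1 x).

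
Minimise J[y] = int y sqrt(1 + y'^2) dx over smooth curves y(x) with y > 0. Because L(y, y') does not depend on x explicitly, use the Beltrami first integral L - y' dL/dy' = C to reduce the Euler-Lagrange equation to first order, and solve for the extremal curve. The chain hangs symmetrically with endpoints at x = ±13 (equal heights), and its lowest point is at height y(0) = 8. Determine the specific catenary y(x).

The Lagrangian L(y, y') = y sqrt(1 + y'^2) has no explicit x dependence, so the Beltrami identity applies:
    L − y' ∂L/∂y' = C.
Compute ∂L/∂y' = y · y' / sqrt(1 + y'^2). Then
    L − y' ∂L/∂y'
    = y sqrt(1 + y'^2) − y · y'^2 / sqrt(1 + y'^2)
    = y (1 + y'^2 − y'^2) / sqrt(1 + y'^2)
    = y / sqrt(1 + y'^2) = C.
Squaring gives y^2 = C^2 (1 + y'^2), i.e.
    y'^2 = y^2 / C^2 − 1.
Separating variables,
    dy / sqrt(y^2 − C^2) = dx / C,
and integrating gives arccosh(y / C) = (x − a)/C, so
    y(x) = C cosh((x − a)/C),
the catenary. The constants C and a are fixed by the two endpoint conditions (and, for the hanging-chain problem, the length constraint selects C).
Now fit the given data. The endpoints x = ±13 are symmetric at equal height, so the catenary is even about its minimum: a = 0 and y(x) = C cosh(x/C). The lowest point is y(0) = C cosh(0) = C, and we are told y(0) = 8, so C = 8. Therefore
    y(x) = 8 cosh(x/8),
and at the endpoints
    y(±13) = 8 cosh(13/8).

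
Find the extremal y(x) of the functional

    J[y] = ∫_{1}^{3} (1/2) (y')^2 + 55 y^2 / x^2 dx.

The Lagrangian is L = (1/2) (y')^2 + 55 y^2 / x^2.
Compute ∂L/∂y = 110y/x^2, ∂L/∂y' = y'.
The Euler-Lagrange equation d/dx(∂L/∂y') − ∂L/∂y = 0 reduces to
    y'' − 110/x^2 · y = 0  (x > 0).
Its general solution is
    y(x) = A x^11 + B x^(-10),
with A, B fixed by the endpoint conditions.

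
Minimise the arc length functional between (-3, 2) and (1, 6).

Arc-length functional: J[y] = ∫ sqrt(1 + (y')^2) dx.
Lagrangian L = sqrt(1 + (y')^2) has no explicit y dependence, so ∂L/∂y = 0 and the Euler-Lagrange equation gives
    d/dx( y' / sqrt(1 + (y')^2) ) = 0  ⇒  y' / sqrt(1 + (y')^2) = const.
Hence y' is constant, so y(x) is affine.
Fitting the endpoints (-3, 2) and (1, 6):
    slope m = (6 − 2) / (1 − (-3)) = 1,
    intercept c = 2 − m·(-3) = 5.
Extremal: y(x) = x + 5.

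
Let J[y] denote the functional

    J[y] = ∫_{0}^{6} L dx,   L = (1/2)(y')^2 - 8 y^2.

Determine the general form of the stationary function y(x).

The Lagrangian is L = (1/2)(y')^2 - 8 y^2.
∂L/∂y = -16y.
∂L/∂y' = y'.
The Euler-Lagrange equation d/dx(∂L/∂y') − ∂L/∂y = 0 becomes:
    y'' + 16 y = 0
General solution: y(x) = A sin(4x) + B cos(4x), where A and B are arbitrary constants fixed by the endpoint conditions.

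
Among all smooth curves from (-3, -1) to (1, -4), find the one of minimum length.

Arc-length functional: J[y] = ∫ sqrt(1 + (y')^2) dx.
Lagrangian L = sqrt(1 + (y')^2) has no explicit y dependence, so ∂L/∂y = 0 and the Euler-Lagrange equation gives
    d/dx( y' / sqrt(1 + (y')^2) ) = 0  ⇒  y' / sqrt(1 + (y')^2) = const.
Hence y' is constant, so y(x) is affine.
Fitting the endpoints (-3, -1) and (1, -4):
    slope m = ((-4) − (-1)) / (1 − (-3)) = -3/4,
    intercept c = (-1) − m·(-3) = -13/4.
Extremal: y(x) = (-3/4) x - 13/4.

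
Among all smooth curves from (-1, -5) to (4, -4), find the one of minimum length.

Arc-length functional: J[y] = ∫ sqrt(1 + (y')^2) dx.
Lagrangian L = sqrt(1 + (y')^2) has no explicit y dependence, so ∂L/∂y = 0 and the Euler-Lagrange equation gives
    d/dx( y' / sqrt(1 + (y')^2) ) = 0  ⇒  y' / sqrt(1 + (y')^2) = const.
Hence y' is constant, so y(x) is affine.
Fitting the endpoints (-1, -5) and (4, -4):
    slope m = ((-4) − (-5)) / (4 − (-1)) = 1/5,
    intercept c = (-5) − m·(-1) = -24/5.
Extremal: y(x) = (1/5) x - 24/5.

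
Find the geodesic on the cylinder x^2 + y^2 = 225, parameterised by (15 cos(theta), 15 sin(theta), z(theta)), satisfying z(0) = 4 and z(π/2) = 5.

Parameterise the cylinder of radius R = 15 as
    r(θ) = (15 cos θ, 15 sin θ, z(θ)).
The arc-length element is
    ds = sqrt(225 + (dz/dθ)^2) dθ,
so the Lagrangian is L = sqrt(225 + z'^2).
L depends on z' only, not on z or θ, so ∂L/∂z = 0 and
    ∂L/∂z' = z' / sqrt(225 + z'^2).
The Euler-Lagrange equation gives
    d/dθ( z' / sqrt(225 + z'^2) ) = 0,
so z' is constant. Integrating once:
    z(θ) = a θ + b,
a helix on the cylinder (a straight line when the cylinder is unrolled). The constants a, b are determined by the endpoint conditions.
With endpoint conditions z(0) = 4 and z(π/2) = 5: from z(0) = b we get b = 4, and a·π/2 + 4 = 5 gives a = 2/π, so
    z(θ) = (2/π) θ + 4.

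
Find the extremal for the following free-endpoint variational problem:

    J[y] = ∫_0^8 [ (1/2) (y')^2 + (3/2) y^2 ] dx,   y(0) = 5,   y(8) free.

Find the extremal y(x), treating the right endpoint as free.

The Lagrangian L = (1/2) (y')^2 + (3/2) y^2 gives
    ∂L/∂y = 3 y,   ∂L/∂y' = y'.
Euler-Lagrange: y'' − 3 y = 0.
With k = sqrt(3), the general solution is
    y(x) = A cosh(sqrt(3) x) + B sinh(sqrt(3) x).
Fixed left endpoint y(0) = 5 ⇒ A = 5.
The right endpoint x = 8 is free, so the natural (transversality) condition is ∂L/∂y' |_{x=8} = 0, i.e. y'(8) = 0.
Compute y'(x) = A k sinh(k x) + B k cosh(k x), so
    y'(8) = A k sinh(k·8) + B k cosh(k·8) = 0
    ⇒ B = −A tanh(k·8) = − 5 tanh(sqrt(3)·8).
Therefore the extremal is
    y(x) = 5 cosh(sqrt(3) x) − 5 tanh(sqrt(3)·8) sinh(sqrt(3) x).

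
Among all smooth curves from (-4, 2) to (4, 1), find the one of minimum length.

Arc-length functional: J[y] = ∫ sqrt(1 + (y')^2) dx.
Lagrangian L = sqrt(1 + (y')^2) has no explicit y dependence, so ∂L/∂y = 0 and the Euler-Lagrange equation gives
    d/dx( y' / sqrt(1 + (y')^2) ) = 0  ⇒  y' / sqrt(1 + (y')^2) = const.
Hence y' is constant, so y(x) is affine.
Fitting the endpoints (-4, 2) and (4, 1):
    slope m = (1 − 2) / (4 − (-4)) = -1/8,
    intercept c = 2 − m·(-4) = 3/2.
Extremal: y(x) = (-1/8) x + 3/2.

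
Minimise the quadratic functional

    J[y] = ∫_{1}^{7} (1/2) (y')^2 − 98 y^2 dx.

The Lagrangian is L = (1/2) (y')^2 − 98 y^2.
Compute ∂L/∂y = -196y, ∂L/∂y' = y'.
The Euler-Lagrange equation d/dx(∂L/∂y') − ∂L/∂y = 0 reduces to
    y'' + 196 y = 0.
Its general solution is
    y(x) = A sin(14x) + B cos(14x),
with A, B fixed by the endpoint conditions.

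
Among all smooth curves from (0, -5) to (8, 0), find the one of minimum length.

Arc-length functional: J[y] = ∫ sqrt(1 + (y')^2) dx.
Lagrangian L = sqrt(1 + (y')^2) has no explicit y dependence, so ∂L/∂y = 0 and the Euler-Lagrange equation gives
    d/dx( y' / sqrt(1 + (y')^2) ) = 0  ⇒  y' / sqrt(1 + (y')^2) = const.
Hence y' is constant, so y(x) is affine.
Fitting the endpoints (0, -5) and (8, 0):
    slope m = (0 − (-5)) / (8 − 0) = 5/8,
    intercept c = (-5) − m·0 = -5.
Extremal: y(x) = (5/8) x - 5.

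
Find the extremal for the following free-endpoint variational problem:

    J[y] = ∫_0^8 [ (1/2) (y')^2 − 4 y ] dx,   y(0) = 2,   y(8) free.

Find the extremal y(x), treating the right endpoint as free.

The Lagrangian L = (1/2) (y')^2 − 4 y gives
    ∂L/∂y = −4,   ∂L/∂y' = y'.
Euler-Lagrange: d/dx(y') − (−4) = 0, i.e. y'' + 4 = 0, so
    y(x) = −(4/2) x^2 + C1 x + C2.
Fixed left endpoint y(0) = 2 ⇒ C2 = 2.
The right endpoint x = 8 is free, so the natural (transversality) condition is ∂L/∂y' |_{x=8} = 0, i.e. y'(8) = 0.
Compute y'(x) = −4 x + C1, so y'(8) = −32 + C1 = 0 ⇒ C1 = 32.
Therefore the extremal is
    y(x) = −2 x^2 + 32 x + 2.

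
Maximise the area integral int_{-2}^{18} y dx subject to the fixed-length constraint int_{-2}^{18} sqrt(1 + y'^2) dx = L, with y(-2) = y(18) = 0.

Set up the augmented Lagrangian using a multiplier λ for the length constraint:
    F(y, y') = y − λ sqrt(1 + y'^2).
F has no explicit x dependence, so the Beltrami identity yields a first integral
    F − y' ∂F/∂y' = C.
Compute ∂F/∂y' = −λ y' / sqrt(1 + y'^2). Then
    y − λ sqrt(1 + y'^2) + λ y'^2 / sqrt(1 + y'^2) = C
    ⇒  y − λ / sqrt(1 + y'^2) = C.
Solving for y' and integrating gives
    (x − a)^2 + (y − b)^2 = λ^2,
a circular arc of radius λ. The constants a, b are determined by the endpoint conditions y(-2) = y(18) = 0, and λ is fixed implicitly by the length constraint
    ∫_{-2}^{18} sqrt(1 + y'^2) dx = L.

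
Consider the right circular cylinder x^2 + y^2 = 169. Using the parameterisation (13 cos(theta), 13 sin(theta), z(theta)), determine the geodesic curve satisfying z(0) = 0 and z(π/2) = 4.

Parameterise the cylinder of radius R = 13 as
    r(θ) = (13 cos θ, 13 sin θ, z(θ)).
The arc-length element is
    ds = sqrt(169 + (dz/dθ)^2) dθ,
so the Lagrangian is L = sqrt(169 + z'^2).
L depends on z' only, not on z or θ, so ∂L/∂z = 0 and
    ∂L/∂z' = z' / sqrt(169 + z'^2).
The Euler-Lagrange equation gives
    d/dθ( z' / sqrt(169 + z'^2) ) = 0,
so z' is constant. Integrating once:
    z(θ) = a θ + b,
a helix on the cylinder (a straight line when the cylinder is unrolled). The constants a, b are determined by the endpoint conditions.
With endpoint conditions z(0) = 0 and z(π/2) = 4: from z(0) = b we get b = 0, and a·π/2 + 0 = 4 gives a = 8/π, so
    z(θ) = (8/π) θ.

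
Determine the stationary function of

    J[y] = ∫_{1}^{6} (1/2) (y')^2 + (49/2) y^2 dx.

The Lagrangian is L = (1/2) (y')^2 + (49/2) y^2.
Compute ∂L/∂y = 49y, ∂L/∂y' = y'.
The Euler-Lagrange equation d/dx(∂L/∂y') − ∂L/∂y = 0 reduces to
    y'' − 49 y = 0.
Its general solution is
    y(x) = A e^(7x) + B e^(−7x),
with A, B fixed by the endpoint conditions.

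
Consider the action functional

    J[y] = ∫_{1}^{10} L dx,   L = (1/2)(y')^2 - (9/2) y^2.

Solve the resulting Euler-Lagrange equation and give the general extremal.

The Lagrangian is L = (1/2)(y')^2 - (9/2) y^2.
∂L/∂y = -9y.
∂L/∂y' = y'.
The Euler-Lagrange equation d/dx(∂L/∂y') − ∂L/∂y = 0 becomes:
    y'' + 9 y = 0
General solution: y(x) = A sin(3x) + B cos(3x), where A and B are arbitrary constants fixed by the endpoint conditions.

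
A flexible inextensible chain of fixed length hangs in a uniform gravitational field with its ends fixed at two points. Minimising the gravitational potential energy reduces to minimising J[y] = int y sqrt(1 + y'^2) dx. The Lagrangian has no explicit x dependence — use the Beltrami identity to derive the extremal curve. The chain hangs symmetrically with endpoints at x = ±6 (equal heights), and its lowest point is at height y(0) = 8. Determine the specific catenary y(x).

The Lagrangian L(y, y') = y sqrt(1 + y'^2) has no explicit x dependence, so the Beltrami identity applies:
    L − y' ∂L/∂y' = C.
Compute ∂L/∂y' = y · y' / sqrt(1 + y'^2). Then
    L − y' ∂L/∂y'
    = y sqrt(1 + y'^2) − y · y'^2 / sqrt(1 + y'^2)
    = y (1 + y'^2 − y'^2) / sqrt(1 + y'^2)
    = y / sqrt(1 + y'^2) = C.
Squaring gives y^2 = C^2 (1 + y'^2), i.e.
    y'^2 = y^2 / C^2 − 1.
Separating variables,
    dy / sqrt(y^2 − C^2) = dx / C,
and integrating gives arccosh(y / C) = (x − a)/C, so
    y(x) = C cosh((x − a)/C),
the catenary. The constants C and a are fixed by the two endpoint conditions (and, for the hanging-chain problem, the length constraint selects C).
Now fit the given data. The endpoints x = ±6 are symmetric at equal height, so the catenary is even about its minimum: a = 0 and y(x) = C cosh(x/C). The lowest point is y(0) = C cosh(0) = C, and we are told y(0) = 8, so C = 8. Therefore
    y(x) = 8 cosh(x/8),
and at the endpoints
    y(±6) = 8 cosh(6/8).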